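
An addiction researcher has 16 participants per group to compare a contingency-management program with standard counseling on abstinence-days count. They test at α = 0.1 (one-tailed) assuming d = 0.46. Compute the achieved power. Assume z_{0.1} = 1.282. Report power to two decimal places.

power ≈ 0.51

For two equal groups, power = Φ(d·√(n/2) − z_{α}).
d·√(n/2) = 0.46 × √(16/2) = 0.46 × 2.828 = 1.301.
z_β = 1.301 − 1.282 = 0.019.
Power = Φ(0.019) = 0.508.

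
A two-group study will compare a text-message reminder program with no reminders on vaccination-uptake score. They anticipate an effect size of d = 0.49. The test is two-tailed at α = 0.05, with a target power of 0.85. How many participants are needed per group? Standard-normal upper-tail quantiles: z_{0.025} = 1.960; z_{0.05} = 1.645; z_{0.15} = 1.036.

n = 75 per group

For two independent groups with equal n: n = 2·((z_{α/2} + z_β) / d)².
z_{α/2} + z_β = 1.960 + 1.036 = 2.996.
n = 2 × (2.996 / 0.49)² = 2 × 6.114² = 2 × 37.38 = 74.8.
Round up to the next whole participant.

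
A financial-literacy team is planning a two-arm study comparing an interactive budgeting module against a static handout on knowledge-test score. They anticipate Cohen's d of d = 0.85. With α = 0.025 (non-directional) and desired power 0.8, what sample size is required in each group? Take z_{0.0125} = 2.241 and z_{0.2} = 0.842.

For two independent groups with equal n: n = 2·((z_{α/2} + z_β) / d)².
z_{α/2} + z_β = 2.241 + 0.842 = 3.083.
n = 2 × (3.083 / 0.85)² = 2 × 3.627² = 2 × 13.16 = 26.3.
Round up to the next whole participant.

n = 27 per group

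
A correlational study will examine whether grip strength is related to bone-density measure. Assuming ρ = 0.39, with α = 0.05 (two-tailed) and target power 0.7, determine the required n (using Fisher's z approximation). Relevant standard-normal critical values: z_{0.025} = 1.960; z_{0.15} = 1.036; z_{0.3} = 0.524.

Fisher's z: C = ½·ln((1+r)/(1−r)) = ½·ln(2.2787) = 0.4118.
n = ((z_{α/2} + z_β)/C)² + 3.
(1.960 + 0.524) / 0.4118 = 2.484 / 0.4118 = 6.032.
n = 6.032² + 3 = 36.39 + 3 = 39.4.
Round up.

n = 40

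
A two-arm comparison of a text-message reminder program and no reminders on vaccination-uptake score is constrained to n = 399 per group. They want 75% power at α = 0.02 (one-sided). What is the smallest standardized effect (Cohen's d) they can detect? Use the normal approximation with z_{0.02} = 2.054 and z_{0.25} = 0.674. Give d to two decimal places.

d_min ≈ 0.19

For two independent groups of n = 399 each: d_min = (z_{α} + z_β)·√(2/n).
z-sum = 2.054 + 0.674 = 2.728.
d_min = 2.728 × √(2/399) = 2.728 × 0.0708 = 0.193.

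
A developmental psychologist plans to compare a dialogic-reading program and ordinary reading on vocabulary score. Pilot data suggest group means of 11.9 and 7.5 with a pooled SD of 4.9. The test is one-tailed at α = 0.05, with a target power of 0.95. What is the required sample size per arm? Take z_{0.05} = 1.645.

Cohen's d = |M₁ − M₂| / SD_pooled = |11.9 − 7.5| / 4.9 = 4.4 / 4.9 = 0.898.
For two independent groups with equal n: n = 2·((z_{α} + z_β) / d)².
z_{α} + z_β = 1.645 + 1.645 = 3.290.
n = 2 × (3.290 / 0.898)² = 2 × 3.664² = 2 × 13.42 = 26.8.
Round up to the next whole participant.

n = 27 per group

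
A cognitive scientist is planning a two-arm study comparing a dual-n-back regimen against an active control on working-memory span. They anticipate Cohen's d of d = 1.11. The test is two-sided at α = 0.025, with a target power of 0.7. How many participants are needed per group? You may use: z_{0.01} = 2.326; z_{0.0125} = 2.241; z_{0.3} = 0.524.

For two independent groups with equal n: n = 2·((z_{α/2} + z_β) / d)².
z_{α/2} + z_β = 2.241 + 0.524 = 2.765.
n = 2 × (2.765 / 1.11)² = 2 × 2.491² = 2 × 6.21 = 12.4.
Round up to the next whole participant.

n = 13 per group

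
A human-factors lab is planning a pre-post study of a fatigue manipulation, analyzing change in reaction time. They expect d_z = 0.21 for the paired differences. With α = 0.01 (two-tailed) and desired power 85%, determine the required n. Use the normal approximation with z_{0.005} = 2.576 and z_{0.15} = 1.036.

For a paired (one-sample on differences) test: n = ((z_{α/2} + z_β) / d)².
z_{α/2} + z_β = 2.576 + 1.036 = 3.612.
n = (3.612 / 0.21)² = 17.200² = 295.84.
Round up.

n = 296 pairs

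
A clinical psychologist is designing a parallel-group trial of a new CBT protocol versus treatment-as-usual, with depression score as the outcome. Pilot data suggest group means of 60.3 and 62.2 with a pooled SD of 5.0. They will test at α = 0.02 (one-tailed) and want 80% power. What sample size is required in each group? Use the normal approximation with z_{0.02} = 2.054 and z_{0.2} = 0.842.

Cohen's d = |M₁ − M₂| / SD_pooled = |60.3 − 62.2| / 5.0 = 1.9 / 5.0 = 0.380.
For two independent groups with equal n: n = 2·((z_{α} + z_β) / d)².
z_{α} + z_β = 2.054 + 0.842 = 2.896.
n = 2 × (2.896 / 0.380)² = 2 × 7.621² = 2 × 58.08 = 116.2.
Round up to the next whole participant.

n = 117 per group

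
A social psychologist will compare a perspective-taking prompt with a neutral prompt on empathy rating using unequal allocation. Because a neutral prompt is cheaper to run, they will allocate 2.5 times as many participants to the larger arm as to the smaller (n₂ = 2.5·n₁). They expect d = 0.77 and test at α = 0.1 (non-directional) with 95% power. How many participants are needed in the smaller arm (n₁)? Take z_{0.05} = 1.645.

n₁ = 26

With allocation ratio k = n₂/n₁ = 2.5, Var(x̄₁−x̄₂) = σ²(1/n₁ + 1/(k·n₁)) = σ²·(k+1)/(k·n₁).
So n₁ = (1 + 1/k)·((z_{α/2} + z_β)/d)² = 1.400 × (3.290/0.77)².
n₁ = 1.400 × 18.26 = 25.6.
Round up: n₁ = 26, giving n₂ = 2.5 × 26 = 65.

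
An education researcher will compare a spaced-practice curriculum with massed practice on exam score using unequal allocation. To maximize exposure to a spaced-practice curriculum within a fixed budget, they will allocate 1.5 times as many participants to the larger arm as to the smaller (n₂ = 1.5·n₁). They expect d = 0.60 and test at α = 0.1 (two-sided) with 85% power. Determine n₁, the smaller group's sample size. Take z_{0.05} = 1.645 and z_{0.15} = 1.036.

With allocation ratio k = n₂/n₁ = 1.5, Var(x̄₁−x̄₂) = σ²(1/n₁ + 1/(k·n₁)) = σ²·(k+1)/(k·n₁).
So n₁ = (1 + 1/k)·((z_{α/2} + z_β)/d)² = 1.667 × (2.681/0.60)².
n₁ = 1.667 × 19.97 = 33.3.
Round up: n₁ = 34, giving n₂ = 1.5 × 34 = 51.

n₁ = 34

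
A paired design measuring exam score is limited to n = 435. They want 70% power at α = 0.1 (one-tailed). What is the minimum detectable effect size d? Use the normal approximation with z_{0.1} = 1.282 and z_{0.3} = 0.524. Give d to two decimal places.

For a single sample (or paired design) of n = 435: d_min = (z_{α} + z_β)/√n.
z-sum = 1.282 + 0.524 = 1.806.
d_min = 1.806 / √435 = 1.806 / 20.857 = 0.087.

d_min ≈ 0.09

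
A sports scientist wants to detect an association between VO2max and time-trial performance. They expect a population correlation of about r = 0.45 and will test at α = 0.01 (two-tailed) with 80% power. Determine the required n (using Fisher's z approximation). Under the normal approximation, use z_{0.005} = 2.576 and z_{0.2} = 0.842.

Fisher's z: C = ½·ln((1+r)/(1−r)) = ½·ln(2.6364) = 0.4847.
n = ((z_{α/2} + z_β)/C)² + 3.
(2.576 + 0.842) / 0.4847 = 3.418 / 0.4847 = 7.052.
n = 7.052² + 3 = 49.73 + 3 = 52.7.
Round up.

n = 53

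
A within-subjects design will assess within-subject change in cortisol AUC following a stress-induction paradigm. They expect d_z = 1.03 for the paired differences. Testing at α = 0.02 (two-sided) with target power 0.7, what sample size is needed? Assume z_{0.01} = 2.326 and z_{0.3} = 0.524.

For a paired (one-sample on differences) test: n = ((z_{α/2} + z_β) / d)².
z_{α/2} + z_β = 2.326 + 0.524 = 2.850.
n = (2.850 / 1.03)² = 2.767² = 7.66.
Round up.

n = 8 pairs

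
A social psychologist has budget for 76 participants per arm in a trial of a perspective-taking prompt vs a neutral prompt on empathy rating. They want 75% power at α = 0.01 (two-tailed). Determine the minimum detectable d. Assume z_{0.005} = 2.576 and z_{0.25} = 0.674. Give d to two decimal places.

d_min ≈ 0.53

For two independent groups of n = 76 each: d_min = (z_{α/2} + z_β)·√(2/n).
z-sum = 2.576 + 0.674 = 3.250.
d_min = 3.250 × √(2/76) = 3.250 × 0.1622 = 0.527.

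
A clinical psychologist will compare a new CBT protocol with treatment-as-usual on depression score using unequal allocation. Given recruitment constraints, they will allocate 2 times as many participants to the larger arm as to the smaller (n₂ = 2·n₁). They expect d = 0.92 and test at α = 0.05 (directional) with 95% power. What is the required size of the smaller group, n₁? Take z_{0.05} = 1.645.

With allocation ratio k = n₂/n₁ = 2, Var(x̄₁−x̄₂) = σ²(1/n₁ + 1/(k·n₁)) = σ²·(k+1)/(k·n₁).
So n₁ = (1 + 1/k)·((z_{α} + z_β)/d)² = 1.500 × (3.290/0.92)².
n₁ = 1.500 × 12.79 = 19.2.
Round up: n₁ = 20, giving n₂ = 2 × 20 = 40.

n₁ = 20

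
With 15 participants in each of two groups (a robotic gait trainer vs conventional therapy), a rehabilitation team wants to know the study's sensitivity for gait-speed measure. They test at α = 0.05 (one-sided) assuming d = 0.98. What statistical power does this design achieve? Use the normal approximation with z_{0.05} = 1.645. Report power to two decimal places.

For two equal groups, power = Φ(d·√(n/2) − z_{α}).
d·√(n/2) = 0.98 × √(15/2) = 0.98 × 2.739 = 2.684.
z_β = 2.684 − 1.645 = 1.039.
Power = Φ(1.039) = 0.851.

power ≈ 0.85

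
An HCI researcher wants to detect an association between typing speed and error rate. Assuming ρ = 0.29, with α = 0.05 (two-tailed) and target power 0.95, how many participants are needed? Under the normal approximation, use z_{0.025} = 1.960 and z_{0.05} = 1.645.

n = 149

Fisher's z: C = ½·ln((1+r)/(1−r)) = ½·ln(1.8169) = 0.2986.
n = ((z_{α/2} + z_β)/C)² + 3.
(1.960 + 1.645) / 0.2986 = 3.605 / 0.2986 = 12.073.
n = 12.073² + 3 = 145.76 + 3 = 148.8.
Round up.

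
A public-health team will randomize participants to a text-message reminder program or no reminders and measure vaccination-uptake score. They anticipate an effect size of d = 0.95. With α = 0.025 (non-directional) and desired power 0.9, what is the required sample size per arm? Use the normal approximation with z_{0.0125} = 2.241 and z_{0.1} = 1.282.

n = 28 per group

For two independent groups with equal n: n = 2·((z_{α/2} + z_β) / d)².
z_{α/2} + z_β = 2.241 + 1.282 = 3.523.
n = 2 × (3.523 / 0.95)² = 2 × 3.708² = 2 × 13.75 = 27.5.
Round up to the next whole participant.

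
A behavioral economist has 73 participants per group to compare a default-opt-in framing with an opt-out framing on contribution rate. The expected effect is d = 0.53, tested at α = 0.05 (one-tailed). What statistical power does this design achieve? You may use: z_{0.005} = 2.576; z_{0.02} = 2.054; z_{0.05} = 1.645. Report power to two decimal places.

For two equal groups, power = Φ(d·√(n/2) − z_{α}).
d·√(n/2) = 0.53 × √(73/2) = 0.53 × 6.042 = 3.202.
z_β = 3.202 − 1.645 = 1.557.
Power = Φ(1.557) = 0.940.

power ≈ 0.94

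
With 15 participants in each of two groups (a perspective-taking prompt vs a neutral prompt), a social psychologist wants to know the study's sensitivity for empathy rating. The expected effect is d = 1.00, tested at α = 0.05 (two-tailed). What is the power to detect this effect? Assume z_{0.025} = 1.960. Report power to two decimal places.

For two equal groups, power = Φ(d·√(n/2) − z_{α/2}).
d·√(n/2) = 1.00 × √(15/2) = 1.00 × 2.739 = 2.739.
z_β = 2.739 − 1.960 = 0.779.
Power = Φ(0.779) = 0.782.

power ≈ 0.78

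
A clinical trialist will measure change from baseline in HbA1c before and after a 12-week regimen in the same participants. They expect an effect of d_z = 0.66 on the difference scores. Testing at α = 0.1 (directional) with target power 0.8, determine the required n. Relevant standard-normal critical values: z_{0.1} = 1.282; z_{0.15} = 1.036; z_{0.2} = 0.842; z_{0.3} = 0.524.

n = 11 pairs

For a paired (one-sample on differences) test: n = ((z_{α} + z_β) / d)².
z_{α} + z_β = 1.282 + 0.842 = 2.124.
n = (2.124 / 0.66)² = 3.218² = 10.36.
Round up.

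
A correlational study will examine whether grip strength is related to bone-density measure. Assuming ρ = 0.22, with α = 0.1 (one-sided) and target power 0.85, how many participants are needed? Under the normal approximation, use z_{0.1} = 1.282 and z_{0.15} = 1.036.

Fisher's z: C = ½·ln((1+r)/(1−r)) = ½·ln(1.5641) = 0.2237.
n = ((z_{α} + z_β)/C)² + 3.
(1.282 + 1.036) / 0.2237 = 2.318 / 0.2237 = 10.362.
n = 10.362² + 3 = 107.37 + 3 = 110.4.
Round up.

n = 111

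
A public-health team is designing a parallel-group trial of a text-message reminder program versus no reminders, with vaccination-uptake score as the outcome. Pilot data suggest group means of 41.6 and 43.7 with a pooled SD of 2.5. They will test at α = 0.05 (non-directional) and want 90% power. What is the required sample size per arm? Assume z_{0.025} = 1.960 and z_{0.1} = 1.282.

Cohen's d = |M₁ − M₂| / SD_pooled = |41.6 − 43.7| / 2.5 = 2.1 / 2.5 = 0.840.
For two independent groups with equal n: n = 2·((z_{α/2} + z_β) / d)².
z_{α/2} + z_β = 1.960 + 1.282 = 3.242.
n = 2 × (3.242 / 0.840)² = 2 × 3.860² = 2 × 14.90 = 29.8.
Round up to the next whole participant.

n = 30 per group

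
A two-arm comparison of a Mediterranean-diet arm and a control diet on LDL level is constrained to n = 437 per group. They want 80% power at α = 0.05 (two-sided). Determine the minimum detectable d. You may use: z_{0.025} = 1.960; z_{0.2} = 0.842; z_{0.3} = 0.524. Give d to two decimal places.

d_min ≈ 0.19

For two independent groups of n = 437 each: d_min = (z_{α/2} + z_β)·√(2/n).
z-sum = 1.960 + 0.842 = 2.802.
d_min = 2.802 × √(2/437) = 2.802 × 0.0677 = 0.190.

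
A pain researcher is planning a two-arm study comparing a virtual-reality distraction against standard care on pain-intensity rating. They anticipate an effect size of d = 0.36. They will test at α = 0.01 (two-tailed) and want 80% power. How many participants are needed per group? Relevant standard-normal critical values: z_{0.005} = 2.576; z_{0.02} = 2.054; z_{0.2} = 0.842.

n = 181 per group

For two independent groups with equal n: n = 2·((z_{α/2} + z_β) / d)².
z_{α/2} + z_β = 2.576 + 0.842 = 3.418.
n = 2 × (3.418 / 0.36)² = 2 × 9.494² = 2 × 90.14 = 180.3.
Round up to the next whole participant.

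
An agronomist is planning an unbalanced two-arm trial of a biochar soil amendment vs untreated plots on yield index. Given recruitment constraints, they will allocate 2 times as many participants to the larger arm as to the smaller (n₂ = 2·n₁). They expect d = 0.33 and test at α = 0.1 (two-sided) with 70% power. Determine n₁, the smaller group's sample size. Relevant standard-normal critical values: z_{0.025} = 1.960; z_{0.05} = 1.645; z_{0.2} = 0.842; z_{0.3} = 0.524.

n₁ = 65

With allocation ratio k = n₂/n₁ = 2, Var(x̄₁−x̄₂) = σ²(1/n₁ + 1/(k·n₁)) = σ²·(k+1)/(k·n₁).
So n₁ = (1 + 1/k)·((z_{α/2} + z_β)/d)² = 1.500 × (2.169/0.33)².
n₁ = 1.500 × 43.20 = 64.8.
Round up: n₁ = 65, giving n₂ = 2 × 65 = 130.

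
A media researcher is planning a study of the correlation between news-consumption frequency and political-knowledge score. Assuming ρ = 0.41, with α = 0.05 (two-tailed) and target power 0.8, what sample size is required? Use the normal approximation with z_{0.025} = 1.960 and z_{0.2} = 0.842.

n = 45

Fisher's z: C = ½·ln((1+r)/(1−r)) = ½·ln(2.3898) = 0.4356.
n = ((z_{α/2} + z_β)/C)² + 3.
(1.960 + 0.842) / 0.4356 = 2.802 / 0.4356 = 6.433.
n = 6.433² + 3 = 41.38 + 3 = 44.4.
Round up.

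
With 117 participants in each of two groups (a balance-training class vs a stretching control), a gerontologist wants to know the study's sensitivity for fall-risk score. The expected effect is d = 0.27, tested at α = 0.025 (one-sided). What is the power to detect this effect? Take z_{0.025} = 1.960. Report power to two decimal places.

power ≈ 0.54

For two equal groups, power = Φ(d·√(n/2) − z_{α}).
d·√(n/2) = 0.27 × √(117/2) = 0.27 × 7.649 = 2.065.
z_β = 2.065 − 1.960 = 0.105.
Power = Φ(0.105) = 0.542.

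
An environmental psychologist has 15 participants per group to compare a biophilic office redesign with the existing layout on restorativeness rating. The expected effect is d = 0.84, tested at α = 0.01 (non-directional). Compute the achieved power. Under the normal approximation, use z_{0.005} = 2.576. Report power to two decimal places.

For two equal groups, power = Φ(d·√(n/2) − z_{α/2}).
d·√(n/2) = 0.84 × √(15/2) = 0.84 × 2.739 = 2.300.
z_β = 2.300 − 2.576 = -0.276.
Power = Φ(-0.276) = 0.391.

power ≈ 0.39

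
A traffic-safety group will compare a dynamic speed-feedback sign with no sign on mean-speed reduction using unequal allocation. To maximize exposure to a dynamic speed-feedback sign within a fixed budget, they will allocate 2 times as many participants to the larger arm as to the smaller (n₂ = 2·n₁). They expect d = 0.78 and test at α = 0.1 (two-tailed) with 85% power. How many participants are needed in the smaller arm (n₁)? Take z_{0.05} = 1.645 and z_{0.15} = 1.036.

n₁ = 18

With allocation ratio k = n₂/n₁ = 2, Var(x̄₁−x̄₂) = σ²(1/n₁ + 1/(k·n₁)) = σ²·(k+1)/(k·n₁).
So n₁ = (1 + 1/k)·((z_{α/2} + z_β)/d)² = 1.500 × (2.681/0.78)².
n₁ = 1.500 × 11.81 = 17.7.
Round up: n₁ = 18, giving n₂ = 2 × 18 = 36.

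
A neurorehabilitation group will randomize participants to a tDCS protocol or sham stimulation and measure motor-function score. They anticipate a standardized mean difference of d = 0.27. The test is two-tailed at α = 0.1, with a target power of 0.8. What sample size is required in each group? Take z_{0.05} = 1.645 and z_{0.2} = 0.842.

n = 170 per group

For two independent groups with equal n: n = 2·((z_{α/2} + z_β) / d)².
z_{α/2} + z_β = 1.645 + 0.842 = 2.487.
n = 2 × (2.487 / 0.27)² = 2 × 9.211² = 2 × 84.84 = 169.7.
Round up to the next whole participant.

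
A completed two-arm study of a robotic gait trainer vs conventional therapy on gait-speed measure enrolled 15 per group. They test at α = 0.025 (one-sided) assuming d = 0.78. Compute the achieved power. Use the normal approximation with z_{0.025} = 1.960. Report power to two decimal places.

power ≈ 0.57

For two equal groups, power = Φ(d·√(n/2) − z_{α}).
d·√(n/2) = 0.78 × √(15/2) = 0.78 × 2.739 = 2.136.
z_β = 2.136 − 1.960 = 0.176.
Power = Φ(0.176) = 0.570.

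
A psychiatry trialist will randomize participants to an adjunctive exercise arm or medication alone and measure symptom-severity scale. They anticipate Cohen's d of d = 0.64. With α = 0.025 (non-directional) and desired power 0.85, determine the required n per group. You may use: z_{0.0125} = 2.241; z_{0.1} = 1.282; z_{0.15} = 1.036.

For two independent groups with equal n: n = 2·((z_{α/2} + z_β) / d)².
z_{α/2} + z_β = 2.241 + 1.036 = 3.277.
n = 2 × (3.277 / 0.64)² = 2 × 5.120² = 2 × 26.22 = 52.4.
Round up to the next whole participant.

n = 53 per group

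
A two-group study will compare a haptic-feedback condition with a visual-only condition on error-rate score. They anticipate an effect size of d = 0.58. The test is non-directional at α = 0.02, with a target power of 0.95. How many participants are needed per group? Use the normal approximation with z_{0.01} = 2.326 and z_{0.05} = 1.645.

For two independent groups with equal n: n = 2·((z_{α/2} + z_β) / d)².
z_{α/2} + z_β = 2.326 + 1.645 = 3.971.
n = 2 × (3.971 / 0.58)² = 2 × 6.847² = 2 × 46.88 = 93.8.
Round up to the next whole participant.

n = 94 per group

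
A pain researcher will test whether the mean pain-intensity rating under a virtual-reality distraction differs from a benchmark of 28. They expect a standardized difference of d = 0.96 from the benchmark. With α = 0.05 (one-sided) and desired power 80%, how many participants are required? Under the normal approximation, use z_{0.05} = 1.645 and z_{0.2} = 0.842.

For a one-sample test: n = ((z_{α} + z_β) / d)².
z_{α} + z_β = 1.645 + 0.842 = 2.487.
n = (2.487 / 0.96)² = 2.591² = 6.71.
Round up.

n = 7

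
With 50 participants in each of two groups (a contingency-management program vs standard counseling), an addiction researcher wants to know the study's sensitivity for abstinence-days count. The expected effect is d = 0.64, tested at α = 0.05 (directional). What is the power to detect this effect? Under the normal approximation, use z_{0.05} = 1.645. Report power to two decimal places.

power ≈ 0.94

For two equal groups, power = Φ(d·√(n/2) − z_{α}).
d·√(n/2) = 0.64 × √(50/2) = 0.64 × 5.000 = 3.200.
z_β = 3.200 − 1.645 = 1.555.
Power = Φ(1.555) = 0.940.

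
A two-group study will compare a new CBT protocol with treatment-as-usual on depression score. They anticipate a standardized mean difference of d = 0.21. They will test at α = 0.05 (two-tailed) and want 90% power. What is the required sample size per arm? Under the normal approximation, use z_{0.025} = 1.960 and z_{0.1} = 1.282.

n = 477 per group

For two independent groups with equal n: n = 2·((z_{α/2} + z_β) / d)².
z_{α/2} + z_β = 1.960 + 1.282 = 3.242.
n = 2 × (3.242 / 0.21)² = 2 × 15.438² = 2 × 238.33 = 476.7.
Round up to the next whole participant.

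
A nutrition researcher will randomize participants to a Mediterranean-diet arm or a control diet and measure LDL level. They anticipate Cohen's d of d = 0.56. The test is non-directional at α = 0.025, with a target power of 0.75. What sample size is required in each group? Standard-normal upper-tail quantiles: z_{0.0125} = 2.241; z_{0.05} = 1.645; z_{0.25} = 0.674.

n = 55 per group

For two independent groups with equal n: n = 2·((z_{α/2} + z_β) / d)².
z_{α/2} + z_β = 2.241 + 0.674 = 2.915.
n = 2 × (2.915 / 0.56)² = 2 × 5.205² = 2 × 27.10 = 54.2.
Round up to the next whole participant.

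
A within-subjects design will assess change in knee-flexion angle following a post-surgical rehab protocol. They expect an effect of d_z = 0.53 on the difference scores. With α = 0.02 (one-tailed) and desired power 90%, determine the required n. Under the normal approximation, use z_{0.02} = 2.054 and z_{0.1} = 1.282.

n = 40 pairs

For a paired (one-sample on differences) test: n = ((z_{α} + z_β) / d)².
z_{α} + z_β = 2.054 + 1.282 = 3.336.
n = (3.336 / 0.53)² = 6.294² = 39.62.
Round up.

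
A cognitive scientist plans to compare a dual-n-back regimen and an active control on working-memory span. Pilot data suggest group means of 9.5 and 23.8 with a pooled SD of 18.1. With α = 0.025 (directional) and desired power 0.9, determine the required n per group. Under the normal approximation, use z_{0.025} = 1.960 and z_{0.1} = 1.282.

n = 34 per group

Cohen's d = |M₁ − M₂| / SD_pooled = |9.5 − 23.8| / 18.1 = 14.3 / 18.1 = 0.790.
For two independent groups with equal n: n = 2·((z_{α} + z_β) / d)².
z_{α} + z_β = 1.960 + 1.282 = 3.242.
n = 2 × (3.242 / 0.790)² = 2 × 4.104² = 2 × 16.84 = 33.7.
Round up to the next whole participant.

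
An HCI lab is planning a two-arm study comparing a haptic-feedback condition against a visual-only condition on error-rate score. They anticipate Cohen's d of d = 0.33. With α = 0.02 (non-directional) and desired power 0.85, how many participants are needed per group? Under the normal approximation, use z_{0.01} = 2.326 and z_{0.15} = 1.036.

For two independent groups with equal n: n = 2·((z_{α/2} + z_β) / d)².
z_{α/2} + z_β = 2.326 + 1.036 = 3.362.
n = 2 × (3.362 / 0.33)² = 2 × 10.188² = 2 × 103.79 = 207.6.
Round up to the next whole participant.

n = 208 per group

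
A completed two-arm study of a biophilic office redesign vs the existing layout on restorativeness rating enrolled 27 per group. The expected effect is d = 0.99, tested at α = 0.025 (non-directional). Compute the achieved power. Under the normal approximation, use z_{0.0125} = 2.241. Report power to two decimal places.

For two equal groups, power = Φ(d·√(n/2) − z_{α/2}).
d·√(n/2) = 0.99 × √(27/2) = 0.99 × 3.674 = 3.637.
z_β = 3.637 − 2.241 = 1.396.
Power = Φ(1.396) = 0.919.

power ≈ 0.92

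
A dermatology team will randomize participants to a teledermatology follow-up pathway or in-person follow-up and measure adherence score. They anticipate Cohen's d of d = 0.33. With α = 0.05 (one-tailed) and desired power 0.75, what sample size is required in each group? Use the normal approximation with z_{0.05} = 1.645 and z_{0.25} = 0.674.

n = 99 per group

For two independent groups with equal n: n = 2·((z_{α} + z_β) / d)².
z_{α} + z_β = 1.645 + 0.674 = 2.319.
n = 2 × (2.319 / 0.33)² = 2 × 7.027² = 2 × 49.38 = 98.8.
Round up to the next whole participant.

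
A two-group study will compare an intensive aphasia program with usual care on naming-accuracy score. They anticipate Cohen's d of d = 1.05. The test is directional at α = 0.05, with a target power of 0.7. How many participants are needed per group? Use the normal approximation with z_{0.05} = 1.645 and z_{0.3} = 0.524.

For two independent groups with equal n: n = 2·((z_{α} + z_β) / d)².
z_{α} + z_β = 1.645 + 0.524 = 2.169.
n = 2 × (2.169 / 1.05)² = 2 × 2.066² = 2 × 4.27 = 8.5.
Round up to the next whole participant.

n = 9 per group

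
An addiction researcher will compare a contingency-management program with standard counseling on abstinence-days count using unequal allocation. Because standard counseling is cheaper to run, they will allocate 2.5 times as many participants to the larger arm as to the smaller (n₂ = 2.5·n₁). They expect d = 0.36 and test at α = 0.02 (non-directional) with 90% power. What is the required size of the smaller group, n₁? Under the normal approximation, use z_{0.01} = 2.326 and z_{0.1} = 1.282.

With allocation ratio k = n₂/n₁ = 2.5, Var(x̄₁−x̄₂) = σ²(1/n₁ + 1/(k·n₁)) = σ²·(k+1)/(k·n₁).
So n₁ = (1 + 1/k)·((z_{α/2} + z_β)/d)² = 1.400 × (3.608/0.36)².
n₁ = 1.400 × 100.44 = 140.6.
Round up: n₁ = 141, giving n₂ = ⌈2.5 × 141⌉ = ⌈352.5⌉ = 353.

n₁ = 141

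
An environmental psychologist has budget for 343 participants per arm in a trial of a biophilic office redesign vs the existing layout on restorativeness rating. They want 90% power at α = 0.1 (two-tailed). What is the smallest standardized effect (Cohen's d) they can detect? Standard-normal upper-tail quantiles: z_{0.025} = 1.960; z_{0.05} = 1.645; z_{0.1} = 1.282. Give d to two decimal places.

d_min ≈ 0.22

For two independent groups of n = 343 each: d_min = (z_{α/2} + z_β)·√(2/n).
z-sum = 1.645 + 1.282 = 2.927.
d_min = 2.927 × √(2/343) = 2.927 × 0.0764 = 0.224.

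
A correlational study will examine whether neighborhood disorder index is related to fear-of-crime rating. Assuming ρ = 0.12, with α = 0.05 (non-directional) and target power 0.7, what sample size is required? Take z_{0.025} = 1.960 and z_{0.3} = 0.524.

Fisher's z: C = ½·ln((1+r)/(1−r)) = ½·ln(1.2727) = 0.1206.
n = ((z_{α/2} + z_β)/C)² + 3.
(1.960 + 0.524) / 0.1206 = 2.484 / 0.1206 = 20.597.
n = 20.597² + 3 = 424.24 + 3 = 427.2.
Round up.

n = 428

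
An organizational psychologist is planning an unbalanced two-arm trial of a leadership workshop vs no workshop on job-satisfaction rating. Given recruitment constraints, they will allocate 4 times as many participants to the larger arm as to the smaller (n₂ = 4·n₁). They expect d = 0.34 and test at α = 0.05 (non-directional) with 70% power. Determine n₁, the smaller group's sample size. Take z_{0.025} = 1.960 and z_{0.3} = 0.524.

n₁ = 67

With allocation ratio k = n₂/n₁ = 4, Var(x̄₁−x̄₂) = σ²(1/n₁ + 1/(k·n₁)) = σ²·(k+1)/(k·n₁).
So n₁ = (1 + 1/k)·((z_{α/2} + z_β)/d)² = 1.250 × (2.484/0.34)².
n₁ = 1.250 × 53.38 = 66.7.
Round up: n₁ = 67, giving n₂ = 4 × 67 = 268.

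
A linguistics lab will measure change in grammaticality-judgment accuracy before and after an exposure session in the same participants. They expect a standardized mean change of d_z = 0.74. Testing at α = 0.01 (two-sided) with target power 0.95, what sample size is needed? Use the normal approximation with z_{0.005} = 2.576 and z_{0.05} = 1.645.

n = 33 pairs

For a paired (one-sample on differences) test: n = ((z_{α/2} + z_β) / d)².
z_{α/2} + z_β = 2.576 + 1.645 = 4.221.
n = (4.221 / 0.74)² = 5.704² = 32.54.
Round up.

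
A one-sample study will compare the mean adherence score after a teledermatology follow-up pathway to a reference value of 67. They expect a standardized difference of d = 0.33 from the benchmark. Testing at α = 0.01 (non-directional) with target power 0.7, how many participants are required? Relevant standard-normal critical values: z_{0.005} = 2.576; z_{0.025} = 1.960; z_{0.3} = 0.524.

n = 89

For a one-sample test: n = ((z_{α/2} + z_β) / d)².
z_{α/2} + z_β = 2.576 + 0.524 = 3.100.
n = (3.100 / 0.33)² = 9.394² = 88.25.
Round up.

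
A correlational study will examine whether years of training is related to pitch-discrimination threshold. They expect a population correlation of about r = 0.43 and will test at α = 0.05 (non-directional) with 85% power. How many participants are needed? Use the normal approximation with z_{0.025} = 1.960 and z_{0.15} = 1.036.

Fisher's z: C = ½·ln((1+r)/(1−r)) = ½·ln(2.5088) = 0.4599.
n = ((z_{α/2} + z_β)/C)² + 3.
(1.960 + 1.036) / 0.4599 = 2.996 / 0.4599 = 6.514.
n = 6.514² + 3 = 42.44 + 3 = 45.4.
Round up.

n = 46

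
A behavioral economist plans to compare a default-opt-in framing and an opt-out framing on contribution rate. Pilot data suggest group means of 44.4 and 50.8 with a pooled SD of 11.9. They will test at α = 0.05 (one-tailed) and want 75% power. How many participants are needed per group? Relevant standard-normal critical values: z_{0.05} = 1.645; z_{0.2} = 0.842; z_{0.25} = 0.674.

n = 38 per group

Cohen's d = |M₁ − M₂| / SD_pooled = |44.4 − 50.8| / 11.9 = 6.4 / 11.9 = 0.538.
For two independent groups with equal n: n = 2·((z_{α} + z_β) / d)².
z_{α} + z_β = 1.645 + 0.674 = 2.319.
n = 2 × (2.319 / 0.538)² = 2 × 4.310² = 2 × 18.58 = 37.2.
Round up to the next whole participant.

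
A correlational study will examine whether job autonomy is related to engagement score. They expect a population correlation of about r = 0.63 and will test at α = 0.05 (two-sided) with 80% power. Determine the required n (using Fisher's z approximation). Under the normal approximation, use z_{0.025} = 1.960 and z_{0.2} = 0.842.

Fisher's z: C = ½·ln((1+r)/(1−r)) = ½·ln(4.4054) = 0.7414.
n = ((z_{α/2} + z_β)/C)² + 3.
(1.960 + 0.842) / 0.7414 = 2.802 / 0.7414 = 3.779.
n = 3.779² + 3 = 14.28 + 3 = 17.3.
Round up.

n = 18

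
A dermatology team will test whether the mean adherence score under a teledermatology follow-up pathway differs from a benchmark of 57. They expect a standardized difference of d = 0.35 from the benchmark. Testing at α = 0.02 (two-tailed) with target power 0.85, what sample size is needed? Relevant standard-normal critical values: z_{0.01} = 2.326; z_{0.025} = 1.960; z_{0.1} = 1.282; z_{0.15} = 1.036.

n = 93

For a one-sample test: n = ((z_{α/2} + z_β) / d)².
z_{α/2} + z_β = 2.326 + 1.036 = 3.362.
n = (3.362 / 0.35)² = 9.606² = 92.27.
Round up.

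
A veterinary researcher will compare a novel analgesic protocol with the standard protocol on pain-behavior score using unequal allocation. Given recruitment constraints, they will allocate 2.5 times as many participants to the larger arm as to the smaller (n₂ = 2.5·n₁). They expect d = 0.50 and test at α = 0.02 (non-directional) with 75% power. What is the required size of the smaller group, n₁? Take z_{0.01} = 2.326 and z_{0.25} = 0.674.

n₁ = 51

With allocation ratio k = n₂/n₁ = 2.5, Var(x̄₁−x̄₂) = σ²(1/n₁ + 1/(k·n₁)) = σ²·(k+1)/(k·n₁).
So n₁ = (1 + 1/k)·((z_{α/2} + z_β)/d)² = 1.400 × (3.000/0.50)².
n₁ = 1.400 × 36.00 = 50.4.
Round up: n₁ = 51, giving n₂ = ⌈2.5 × 51⌉ = ⌈127.5⌉ = 128.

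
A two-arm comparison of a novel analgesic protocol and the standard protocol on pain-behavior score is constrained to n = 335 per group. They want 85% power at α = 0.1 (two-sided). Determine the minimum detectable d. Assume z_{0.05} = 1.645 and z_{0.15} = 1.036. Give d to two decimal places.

For two independent groups of n = 335 each: d_min = (z_{α/2} + z_β)·√(2/n).
z-sum = 1.645 + 1.036 = 2.681.
d_min = 2.681 × √(2/335) = 2.681 × 0.0773 = 0.207.

d_min ≈ 0.21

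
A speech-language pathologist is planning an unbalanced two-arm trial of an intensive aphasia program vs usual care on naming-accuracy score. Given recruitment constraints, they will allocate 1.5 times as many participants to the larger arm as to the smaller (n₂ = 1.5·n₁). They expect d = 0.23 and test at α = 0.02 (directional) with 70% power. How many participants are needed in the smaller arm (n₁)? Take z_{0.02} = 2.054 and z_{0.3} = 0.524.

n₁ = 210

With allocation ratio k = n₂/n₁ = 1.5, Var(x̄₁−x̄₂) = σ²(1/n₁ + 1/(k·n₁)) = σ²·(k+1)/(k·n₁).
So n₁ = (1 + 1/k)·((z_{α} + z_β)/d)² = 1.667 × (2.578/0.23)².
n₁ = 1.667 × 125.63 = 209.4.
Round up: n₁ = 210, giving n₂ = 1.5 × 210 = 315.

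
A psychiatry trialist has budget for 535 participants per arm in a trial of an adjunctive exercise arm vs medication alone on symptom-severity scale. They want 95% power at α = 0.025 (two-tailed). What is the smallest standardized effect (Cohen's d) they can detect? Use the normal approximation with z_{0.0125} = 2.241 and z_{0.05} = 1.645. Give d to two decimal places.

For two independent groups of n = 535 each: d_min = (z_{α/2} + z_β)·√(2/n).
z-sum = 2.241 + 1.645 = 3.886.
d_min = 3.886 × √(2/535) = 3.886 × 0.0611 = 0.238.

d_min ≈ 0.24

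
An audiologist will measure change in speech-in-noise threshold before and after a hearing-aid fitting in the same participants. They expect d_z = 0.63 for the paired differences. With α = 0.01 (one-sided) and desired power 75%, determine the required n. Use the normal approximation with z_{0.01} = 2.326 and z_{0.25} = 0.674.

For a paired (one-sample on differences) test: n = ((z_{α} + z_β) / d)².
z_{α} + z_β = 2.326 + 0.674 = 3.000.
n = (3.000 / 0.63)² = 4.762² = 22.68.
Round up.

n = 23 pairs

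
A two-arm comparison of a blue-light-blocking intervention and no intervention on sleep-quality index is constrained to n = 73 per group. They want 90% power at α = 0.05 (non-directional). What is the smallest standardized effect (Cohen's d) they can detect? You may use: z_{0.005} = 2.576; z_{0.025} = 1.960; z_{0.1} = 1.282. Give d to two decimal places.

d_min ≈ 0.54

For two independent groups of n = 73 each: d_min = (z_{α/2} + z_β)·√(2/n).
z-sum = 1.960 + 1.282 = 3.242.
d_min = 3.242 × √(2/73) = 3.242 × 0.1655 = 0.537.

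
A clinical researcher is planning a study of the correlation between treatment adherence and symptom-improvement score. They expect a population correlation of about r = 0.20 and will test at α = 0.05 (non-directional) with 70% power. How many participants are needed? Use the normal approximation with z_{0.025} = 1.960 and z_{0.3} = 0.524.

n = 154

Fisher's z: C = ½·ln((1+r)/(1−r)) = ½·ln(1.5000) = 0.2027.
n = ((z_{α/2} + z_β)/C)² + 3.
(1.960 + 0.524) / 0.2027 = 2.484 / 0.2027 = 12.255.
n = 12.255² + 3 = 150.17 + 3 = 153.2.
Round up.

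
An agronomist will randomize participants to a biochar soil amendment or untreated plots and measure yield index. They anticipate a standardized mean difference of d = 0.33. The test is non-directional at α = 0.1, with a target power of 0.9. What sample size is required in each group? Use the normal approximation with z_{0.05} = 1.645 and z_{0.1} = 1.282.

n = 158 per group

For two independent groups with equal n: n = 2·((z_{α/2} + z_β) / d)².
z_{α/2} + z_β = 1.645 + 1.282 = 2.927.
n = 2 × (2.927 / 0.33)² = 2 × 8.870² = 2 × 78.67 = 157.3.
Round up to the next whole participant.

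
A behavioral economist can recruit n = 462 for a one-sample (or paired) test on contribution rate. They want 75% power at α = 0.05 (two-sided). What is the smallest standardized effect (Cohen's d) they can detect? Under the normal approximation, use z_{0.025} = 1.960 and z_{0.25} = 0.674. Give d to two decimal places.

For a single sample (or paired design) of n = 462: d_min = (z_{α/2} + z_β)/√n.
z-sum = 1.960 + 0.674 = 2.634.
d_min = 2.634 / √462 = 2.634 / 21.494 = 0.123.

d_min ≈ 0.12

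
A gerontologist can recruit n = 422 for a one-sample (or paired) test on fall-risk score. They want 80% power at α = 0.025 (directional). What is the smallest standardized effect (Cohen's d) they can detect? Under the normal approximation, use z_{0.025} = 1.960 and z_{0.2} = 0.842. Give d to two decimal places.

d_min ≈ 0.14

For a single sample (or paired design) of n = 422: d_min = (z_{α} + z_β)/√n.
z-sum = 1.960 + 0.842 = 2.802.
d_min = 2.802 / √422 = 2.802 / 20.543 = 0.136.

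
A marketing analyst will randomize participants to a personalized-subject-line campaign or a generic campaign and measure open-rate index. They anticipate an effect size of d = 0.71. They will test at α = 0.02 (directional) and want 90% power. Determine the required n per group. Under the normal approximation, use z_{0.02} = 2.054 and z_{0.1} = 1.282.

n = 45 per group

For two independent groups with equal n: n = 2·((z_{α} + z_β) / d)².
z_{α} + z_β = 2.054 + 1.282 = 3.336.
n = 2 × (3.336 / 0.71)² = 2 × 4.699² = 2 × 22.08 = 44.2.
Round up to the next whole participant.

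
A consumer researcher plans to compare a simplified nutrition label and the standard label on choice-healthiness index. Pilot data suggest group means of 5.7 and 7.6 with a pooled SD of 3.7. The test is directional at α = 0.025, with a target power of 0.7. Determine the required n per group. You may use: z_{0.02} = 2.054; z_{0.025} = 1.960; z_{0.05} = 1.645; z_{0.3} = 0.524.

n = 47 per group

Cohen's d = |M₁ − M₂| / SD_pooled = |5.7 − 7.6| / 3.7 = 1.9 / 3.7 = 0.514.
For two independent groups with equal n: n = 2·((z_{α} + z_β) / d)².
z_{α} + z_β = 1.960 + 0.524 = 2.484.
n = 2 × (2.484 / 0.514)² = 2 × 4.833² = 2 × 23.35 = 46.7.
Round up to the next whole participant.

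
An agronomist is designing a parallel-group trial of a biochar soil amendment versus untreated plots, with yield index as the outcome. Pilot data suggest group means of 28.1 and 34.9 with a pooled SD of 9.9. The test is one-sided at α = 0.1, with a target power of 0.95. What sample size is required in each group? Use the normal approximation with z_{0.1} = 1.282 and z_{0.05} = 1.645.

n = 37 per group

Cohen's d = |M₁ − M₂| / SD_pooled = |28.1 − 34.9| / 9.9 = 6.8 / 9.9 = 0.687.
For two independent groups with equal n: n = 2·((z_{α} + z_β) / d)².
z_{α} + z_β = 1.282 + 1.645 = 2.927.
n = 2 × (2.927 / 0.687)² = 2 × 4.261² = 2 × 18.15 = 36.3.
Round up to the next whole participant.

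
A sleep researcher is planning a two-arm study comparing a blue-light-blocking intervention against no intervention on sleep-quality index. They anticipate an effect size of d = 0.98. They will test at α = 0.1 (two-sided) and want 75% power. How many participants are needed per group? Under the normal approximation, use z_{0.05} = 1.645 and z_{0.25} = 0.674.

n = 12 per group

For two independent groups with equal n: n = 2·((z_{α/2} + z_β) / d)².
z_{α/2} + z_β = 1.645 + 0.674 = 2.319.
n = 2 × (2.319 / 0.98)² = 2 × 2.366² = 2 × 5.60 = 11.2.
Round up to the next whole participant.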